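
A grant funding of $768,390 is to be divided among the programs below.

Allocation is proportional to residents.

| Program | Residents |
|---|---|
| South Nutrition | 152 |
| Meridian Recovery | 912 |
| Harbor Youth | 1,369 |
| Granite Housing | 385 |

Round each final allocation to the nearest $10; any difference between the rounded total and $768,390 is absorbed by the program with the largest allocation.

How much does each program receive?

Combined residents = 2,818.
Proportional shares: South Nutrition 152/2,818 × $768,390 = 41,446.16; Meridian Recovery 912/2,818 × $768,390 = 248,676.96; Harbor Youth 1,369/2,818 × $768,390 = 373,288.12; Granite Housing 385/2,818 × $768,390 = 104,978.76.
After rounding ($10): South Nutrition $41,450; Meridian Recovery $248,680; Harbor Youth $373,290; Granite Housing $104,980. Sum = $768,400.
Difference $768,390 − $768,400 = −$10 applied to largest allocation (Harbor Youth): Harbor Youth becomes $373,280.

South Nutrition: $41,450 · Meridian Recovery: $248,680 · Harbor Youth: $373,280 · Granite Housing: $104,980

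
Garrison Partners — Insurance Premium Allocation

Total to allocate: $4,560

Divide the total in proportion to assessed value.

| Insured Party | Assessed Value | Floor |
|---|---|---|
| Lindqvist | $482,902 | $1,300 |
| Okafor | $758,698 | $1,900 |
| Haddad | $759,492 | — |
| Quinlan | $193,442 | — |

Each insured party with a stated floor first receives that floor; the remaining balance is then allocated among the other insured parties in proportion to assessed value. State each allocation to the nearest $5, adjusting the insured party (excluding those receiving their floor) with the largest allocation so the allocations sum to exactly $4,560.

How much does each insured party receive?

Lindqvist: $1,300 | Okafor: $1,900 | Haddad: $1,085 | Quinlan: $275

Fund the minimums — Lindqvist $1,300; Okafor $1,900. Balance $1,360.
Balance split over remaining assessed value 952,934: Haddad 1,083.93 → $1,085; Quinlan 276.07 → $275.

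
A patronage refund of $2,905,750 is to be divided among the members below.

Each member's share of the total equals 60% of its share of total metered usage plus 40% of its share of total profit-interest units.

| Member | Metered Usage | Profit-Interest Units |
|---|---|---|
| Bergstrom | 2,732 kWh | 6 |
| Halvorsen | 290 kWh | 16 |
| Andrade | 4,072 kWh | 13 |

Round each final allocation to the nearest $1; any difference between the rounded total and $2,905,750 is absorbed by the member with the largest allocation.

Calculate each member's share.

Bergstrom: $870,679 · Halvorsen: $602,609 · Andrade: $1,432,462

Totals — metered usage 7,094, profit-interest units 35.
Blended shares (60% metered usage + 40% profit-interest units): Bergstrom 0.2996; Halvorsen 0.2074; Andrade 0.4930.
Unrounded shares: Bergstrom 870,678.75; Halvorsen 602,608.71; Andrade 1,432,462.54.
Rounded to nearest $1: Bergstrom $870,679; Halvorsen $602,609; Andrade $1,432,463. Sum = $2,905,751.
Difference $2,905,750 − $2,905,751 = −$1 applied to largest allocation (Andrade): Andrade becomes $1,432,462.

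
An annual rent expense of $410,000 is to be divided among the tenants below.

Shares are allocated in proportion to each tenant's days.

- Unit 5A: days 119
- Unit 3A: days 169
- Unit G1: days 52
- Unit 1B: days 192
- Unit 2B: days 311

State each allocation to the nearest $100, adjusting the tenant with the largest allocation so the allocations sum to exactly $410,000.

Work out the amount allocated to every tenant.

Unit 5A: $57,900 · Unit 3A: $82,200 · Unit G1: $25,300 · Unit 1B: $93,400 · Unit 2B: $151,200

Days total: 843.
Proportional shares: Unit 5A 119/843 × $410,000 = 57,876.63; Unit 3A 169/843 × $410,000 = 82,194.54; Unit G1 52/843 × $410,000 = 25,290.63; Unit 1B 192/843 × $410,000 = 93,380.78; Unit 2B 311/843 × $410,000 = 151,257.41.
Rounded to nearest $100: Unit 5A $57,900; Unit 3A $82,200; Unit G1 $25,300; Unit 1B $93,400; Unit 2B $151,300. Sum = $410,100.
Difference $410,000 − $410,100 = −$100 applied to largest allocation (Unit 2B): Unit 2B becomes $151,200.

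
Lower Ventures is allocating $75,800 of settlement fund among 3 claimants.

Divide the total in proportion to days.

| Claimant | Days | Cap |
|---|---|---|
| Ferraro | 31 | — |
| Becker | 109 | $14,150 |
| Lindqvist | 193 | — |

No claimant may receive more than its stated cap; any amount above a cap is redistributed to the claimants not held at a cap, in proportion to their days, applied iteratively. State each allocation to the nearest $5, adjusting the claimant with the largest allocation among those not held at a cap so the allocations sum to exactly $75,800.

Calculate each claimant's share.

Days total: 333.
Pro-rata shares before constraints: Ferraro 7,056.46; Becker 24,811.41; Lindqvist 43,932.13.
Held at cap: Becker ($14,150); remaining pool $61,650 reallocated over remaining days 224.
Remaining shares: Ferraro 8,531.92 → $8,530; Lindqvist 53,118.08 → $53,120.

Ferraro: $8,530 | Becker: $14,150 | Lindqvist: $53,120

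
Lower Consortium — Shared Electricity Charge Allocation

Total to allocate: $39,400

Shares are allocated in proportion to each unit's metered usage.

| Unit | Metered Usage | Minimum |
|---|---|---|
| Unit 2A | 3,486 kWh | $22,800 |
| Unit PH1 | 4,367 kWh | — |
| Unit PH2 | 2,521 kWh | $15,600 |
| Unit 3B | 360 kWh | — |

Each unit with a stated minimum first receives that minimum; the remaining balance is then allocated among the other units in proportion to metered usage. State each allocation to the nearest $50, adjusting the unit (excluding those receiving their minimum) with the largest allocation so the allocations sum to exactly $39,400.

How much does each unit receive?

Unit 2A: $22,800; Unit PH1: $900; Unit PH2: $15,600; Unit 3B: $100

Fund the minimums — Unit 2A $22,800; Unit PH2 $15,600. Remaining pool $1,000.
Remaining pool split over remaining metered usage 4,727: Unit PH1 923.84 → $900; Unit 3B 76.16 → $100.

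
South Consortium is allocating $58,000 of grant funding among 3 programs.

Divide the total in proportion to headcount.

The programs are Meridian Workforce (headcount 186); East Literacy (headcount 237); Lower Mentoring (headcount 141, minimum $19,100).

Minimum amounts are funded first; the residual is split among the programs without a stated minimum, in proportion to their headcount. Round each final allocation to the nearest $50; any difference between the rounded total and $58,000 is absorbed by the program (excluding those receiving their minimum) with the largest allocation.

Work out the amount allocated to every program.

Fund the minimums — Lower Mentoring $19,100. Balance $38,900.
Balance split over remaining headcount 423: Meridian Workforce 17,104.96 → $17,100; East Literacy 21,795.04 → $21,800.

Meridian Workforce: $17,100 | East Literacy: $21,800 | Lower Mentoring: $19,100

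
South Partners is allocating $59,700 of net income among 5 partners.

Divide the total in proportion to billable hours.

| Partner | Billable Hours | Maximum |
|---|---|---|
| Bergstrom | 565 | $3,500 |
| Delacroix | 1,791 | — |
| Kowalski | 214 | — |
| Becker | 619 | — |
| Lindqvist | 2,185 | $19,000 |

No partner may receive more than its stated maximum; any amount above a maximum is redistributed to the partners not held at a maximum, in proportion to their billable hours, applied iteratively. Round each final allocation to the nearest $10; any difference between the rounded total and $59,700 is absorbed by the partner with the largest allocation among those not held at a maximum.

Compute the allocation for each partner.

Total billable hours = 5,374.
Unconstrained shares: Bergstrom 6,276.61; Delacroix 19,896.30; Kowalski 2,377.34; Becker 6,876.50; Lindqvist 24,273.26.
Capped: Bergstrom ($3,500), Lindqvist ($19,000); remaining pool $37,200 reallocated over remaining billable hours 2,624.
Redistributed shares: Delacroix 25,390.70 → $25,390; Kowalski 3,033.84 → $3,030; Becker 8,775.46 → $8,780.

Bergstrom: $3,500; Delacroix: $25,390; Kowalski: $3,030; Becker: $8,780; Lindqvist: $19,000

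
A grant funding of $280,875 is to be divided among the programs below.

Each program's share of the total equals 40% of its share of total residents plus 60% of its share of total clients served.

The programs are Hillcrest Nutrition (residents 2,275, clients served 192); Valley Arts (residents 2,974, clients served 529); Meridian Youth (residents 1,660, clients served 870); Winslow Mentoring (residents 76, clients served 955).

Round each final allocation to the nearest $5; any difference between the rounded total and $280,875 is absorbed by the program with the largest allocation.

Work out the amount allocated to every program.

Totals — residents 6,985, clients served 2,546.
Blended shares (40% residents + 60% clients served): Hillcrest Nutrition 0.1755; Valley Arts 0.2950; Meridian Youth 0.3001; Winslow Mentoring 0.2294.
Proportional shares: Hillcrest Nutrition 49,301.04; Valley Arts 82,850.81; Meridian Youth 84,287.31; Winslow Mentoring 64,435.84.
Rounded to nearest $5: Hillcrest Nutrition $49,300; Valley Arts $82,850; Meridian Youth $84,285; Winslow Mentoring $64,435. Sum = $280,870.
Difference $280,875 − $280,870 = +$5 applied to largest allocation (Meridian Youth): Meridian Youth becomes $84,290.

Hillcrest Nutrition: $49,300 · Valley Arts: $82,850 · Meridian Youth: $84,290 · Winslow Mentoring: $64,435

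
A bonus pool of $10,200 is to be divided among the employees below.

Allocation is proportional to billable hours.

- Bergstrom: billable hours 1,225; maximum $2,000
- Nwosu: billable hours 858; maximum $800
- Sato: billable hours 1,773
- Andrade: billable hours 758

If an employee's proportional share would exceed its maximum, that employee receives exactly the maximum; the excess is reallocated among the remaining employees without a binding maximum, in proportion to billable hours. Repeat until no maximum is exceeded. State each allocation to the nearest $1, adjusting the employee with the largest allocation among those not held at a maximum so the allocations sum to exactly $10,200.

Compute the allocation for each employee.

Bergstrom: $2,000 | Nwosu: $800 | Sato: $5,184 | Andrade: $2,216

Billable hours total: 4,614.
Pro-rata shares before constraints: Bergstrom 2,708.06; Nwosu 1,896.75; Sato 3,919.51; Andrade 1,675.68.
Cap binds for Bergstrom ($2,000), Nwosu ($800); balance $7,400 reallocated over remaining billable hours 2,531.
Shares after redistribution: Sato 5,183.80 → $5,184; Andrade 2,216.20 → $2,216.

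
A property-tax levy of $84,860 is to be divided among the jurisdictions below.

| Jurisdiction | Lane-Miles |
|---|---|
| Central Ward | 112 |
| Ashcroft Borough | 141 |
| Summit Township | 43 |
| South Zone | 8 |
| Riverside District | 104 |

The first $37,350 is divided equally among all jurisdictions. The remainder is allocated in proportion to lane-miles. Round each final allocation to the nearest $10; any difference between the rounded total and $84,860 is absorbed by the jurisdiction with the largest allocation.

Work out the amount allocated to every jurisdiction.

Central Ward: $20,510 · Ashcroft Borough: $23,890 · Summit Township: $12,480 · South Zone: $8,400 · Riverside District: $19,580

First tranche $37,350 split equally: $7,470 each.
Remainder $47,510 by lane-miles (total 408): Central Ward 13,041.96 → $13,040; Ashcroft Borough 16,418.90 → $16,420; Summit Township 5,007.18 → $5,010; South Zone 931.57 → $930; Riverside District 12,110.39 → $12,110.
Totals: Central Ward $7,470 + $13,040 = $20,510; Ashcroft Borough $7,470 + $16,420 = $23,890; Summit Township $7,470 + $5,010 = $12,480; South Zone $7,470 + $930 = $8,400; Riverside District $7,470 + $12,110 = $19,580.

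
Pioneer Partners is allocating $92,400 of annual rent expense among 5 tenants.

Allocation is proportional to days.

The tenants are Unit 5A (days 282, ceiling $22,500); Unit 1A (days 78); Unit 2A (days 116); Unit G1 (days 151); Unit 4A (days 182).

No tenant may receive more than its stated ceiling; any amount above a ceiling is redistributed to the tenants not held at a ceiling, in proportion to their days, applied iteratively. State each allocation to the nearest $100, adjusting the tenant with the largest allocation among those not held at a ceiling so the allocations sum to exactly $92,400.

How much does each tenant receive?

Combined days = 809.
Pro-rata shares before constraints: Unit 5A 32,208.65; Unit 1A 8,908.78; Unit 2A 13,248.95; Unit G1 17,246.48; Unit 4A 20,787.14.
Held at cap: Unit 5A ($22,500); residual $69,900 reallocated over remaining days 527.
Remaining shares: Unit 1A 10,345.73 → $10,300; Unit 2A 15,385.96 → $15,400; Unit G1 20,028.27 → $20,000; Unit 4A 24,140.04 → $24,100.
Rounding difference +$100 applied to Unit 4A → $24,200.

Unit 5A: $22,500 | Unit 1A: $10,300 | Unit 2A: $15,400 | Unit G1: $20,000 | Unit 4A: $24,200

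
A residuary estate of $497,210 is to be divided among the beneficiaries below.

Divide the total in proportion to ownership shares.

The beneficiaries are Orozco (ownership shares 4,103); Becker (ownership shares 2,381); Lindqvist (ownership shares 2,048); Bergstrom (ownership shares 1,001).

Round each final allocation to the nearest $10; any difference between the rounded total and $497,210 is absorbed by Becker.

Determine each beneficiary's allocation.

Orozco: $214,000 · Becker: $124,180 · Lindqvist: $106,820 · Bergstrom: $52,210

Ownership shares total: 9,533.
Raw shares: Orozco 4,103/9,533 × $497,210 = 213,999.02; Becker 2,381/9,533 × $497,210 = 124,185.15; Lindqvist 2,048/9,533 × $497,210 = 106,816.96; Bergstrom 1,001/9,533 × $497,210 = 52,208.88.
At nearest $10: Orozco $214,000; Becker $124,190; Lindqvist $106,820; Bergstrom $52,210. Sum = $497,220.
Difference $497,210 − $497,220 = −$10 applied to Becker: Becker becomes $124,180.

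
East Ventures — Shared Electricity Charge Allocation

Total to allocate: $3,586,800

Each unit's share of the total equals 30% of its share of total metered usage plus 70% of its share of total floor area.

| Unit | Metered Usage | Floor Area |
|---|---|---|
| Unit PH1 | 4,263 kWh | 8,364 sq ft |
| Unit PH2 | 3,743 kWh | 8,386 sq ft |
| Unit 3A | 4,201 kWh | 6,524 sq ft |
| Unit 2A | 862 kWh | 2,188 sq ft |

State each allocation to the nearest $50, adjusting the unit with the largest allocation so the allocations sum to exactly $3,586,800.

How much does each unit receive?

Unit PH1: $1,175,750 · Unit PH2: $1,135,100 · Unit 3A: $989,200 · Unit 2A: $286,750

Metered usage total 13,069; floor area total 25,462.
Composite weights (30% metered usage + 70% floor area): Unit PH1 0.3278; Unit PH2 0.3165; Unit 3A 0.2758; Unit 2A 0.0799.
Unrounded shares: Unit PH1 1,175,753.70; Unit PH2 1,135,108.73; Unit 3A 989,209.97; Unit 2A 286,727.60.
Rounded to nearest $50: Unit PH1 $1,175,750; Unit PH2 $1,135,100; Unit 3A $989,200; Unit 2A $286,750. Sum = $3,586,800.
Sum already equals the total — no adjustment.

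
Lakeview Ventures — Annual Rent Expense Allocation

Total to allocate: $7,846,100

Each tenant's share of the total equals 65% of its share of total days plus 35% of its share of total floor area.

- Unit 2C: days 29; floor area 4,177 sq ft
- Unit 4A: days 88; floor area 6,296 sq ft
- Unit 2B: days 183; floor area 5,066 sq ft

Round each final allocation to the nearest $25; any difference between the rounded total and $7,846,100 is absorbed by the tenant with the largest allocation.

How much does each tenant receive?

Unit 2C: $1,231,175 · Unit 4A: $2,608,650 · Unit 2B: $4,006,275

Days total 300; floor area total 15,539.
Composite weights (65% days + 35% floor area): Unit 2C 0.1569; Unit 4A 0.3325; Unit 2B 0.5106.
Unrounded shares: Unit 2C 1,231,178.35; Unit 4A 2,608,652.45; Unit 2B 4,006,269.20.
Rounded to nearest $25: Unit 2C $1,231,175; Unit 4A $2,608,650; Unit 2B $4,006,275. Sum = $7,846,100.
No rounding difference to absorb.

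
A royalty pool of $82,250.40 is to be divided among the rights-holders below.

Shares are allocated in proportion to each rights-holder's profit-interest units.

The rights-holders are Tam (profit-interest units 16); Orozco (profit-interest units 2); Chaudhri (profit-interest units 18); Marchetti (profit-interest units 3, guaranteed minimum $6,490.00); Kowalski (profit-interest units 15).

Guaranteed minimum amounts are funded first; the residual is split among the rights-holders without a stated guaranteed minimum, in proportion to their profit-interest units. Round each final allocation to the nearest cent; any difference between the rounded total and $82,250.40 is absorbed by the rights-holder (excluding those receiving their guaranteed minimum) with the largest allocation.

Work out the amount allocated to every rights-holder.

Tam: $23,767.97 · Orozco: $2,971.00 · Chaudhri: $26,738.96 · Marchetti: $6,490.00 · Kowalski: $22,282.47

Minimums first: Marchetti $6,490.00. Balance $75,760.40.
Balance split over remaining profit-interest units 51: Tam 23,767.9686 → $23,767.97; Orozco 2,970.9961 → $2,971.00; Chaudhri 26,738.9647 → $26,738.96; Kowalski 22,282.4706 → $22,282.47.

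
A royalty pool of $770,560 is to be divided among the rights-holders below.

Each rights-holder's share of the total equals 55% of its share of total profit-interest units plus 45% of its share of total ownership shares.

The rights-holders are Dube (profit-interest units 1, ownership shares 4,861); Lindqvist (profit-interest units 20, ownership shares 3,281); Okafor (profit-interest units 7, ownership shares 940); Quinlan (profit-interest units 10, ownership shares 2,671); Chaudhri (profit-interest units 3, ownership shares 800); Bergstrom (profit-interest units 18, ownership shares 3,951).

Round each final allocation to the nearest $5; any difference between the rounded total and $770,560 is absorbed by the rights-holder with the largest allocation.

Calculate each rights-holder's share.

Totals — profit-interest units 59, ownership shares 16,504.
Composite weights (55% profit-interest units + 45% ownership shares): Dube 0.1419; Lindqvist 0.2759; Okafor 0.0909; Quinlan 0.1660; Chaudhri 0.0498; Bergstrom 0.2755.
Proportional shares: Dube 109,313.67; Lindqvist 212,598.13; Okafor 70,031.87; Quinlan 127,950.05; Chaudhri 38,357.70; Bergstrom 212,308.57.
After rounding ($5): Dube $109,315; Lindqvist $212,600; Okafor $70,030; Quinlan $127,950; Chaudhri $38,360; Bergstrom $212,310. Sum = $770,565.
Difference $770,560 − $770,565 = −$5 applied to largest allocation (Lindqvist): Lindqvist becomes $212,595.

Dube: $109,315 · Lindqvist: $212,595 · Okafor: $70,030 · Quinlan: $127,950 · Chaudhri: $38,360 · Bergstrom: $212,310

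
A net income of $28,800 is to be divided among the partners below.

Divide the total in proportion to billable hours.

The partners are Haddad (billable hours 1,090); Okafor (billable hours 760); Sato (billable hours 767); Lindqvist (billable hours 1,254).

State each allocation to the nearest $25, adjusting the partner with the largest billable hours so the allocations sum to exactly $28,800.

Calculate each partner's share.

Combined billable hours = 3,871.
Unrounded shares: Haddad 1,090/3,871 × $28,800 = 8,109.53; Okafor 760/3,871 × $28,800 = 5,654.35; Sato 767/3,871 × $28,800 = 5,706.43; Lindqvist 1,254/3,871 × $28,800 = 9,329.68.
Rounded to nearest $25: Haddad $8,100; Okafor $5,650; Sato $5,700; Lindqvist $9,325. Sum = $28,775.
Difference $28,800 − $28,775 = +$25 applied to largest billable hours (Lindqvist): Lindqvist becomes $9,350.

Haddad: $8,100 | Okafor: $5,650 | Sato: $5,700 | Lindqvist: $9,350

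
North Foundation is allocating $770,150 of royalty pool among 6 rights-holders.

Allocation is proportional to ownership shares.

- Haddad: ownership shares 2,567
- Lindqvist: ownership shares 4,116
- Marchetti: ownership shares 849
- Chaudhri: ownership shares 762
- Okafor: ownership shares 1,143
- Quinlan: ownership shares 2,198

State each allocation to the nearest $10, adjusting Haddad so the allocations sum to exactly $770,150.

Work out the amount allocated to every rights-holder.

Haddad: $169,910 · Lindqvist: $272,450 · Marchetti: $56,200 · Chaudhri: $50,440 · Okafor: $75,660 · Quinlan: $145,490

Ownership shares total: 11,635.
Unrounded shares: Haddad 2,567/11,635 × $770,150 = 169,916.21; Lindqvist 4,116/11,635 × $770,150 = 272,448.42; Marchetti 849/11,635 × $770,150 = 56,197.45; Chaudhri 762/11,635 × $770,150 = 50,438.70; Okafor 1,143/11,635 × $770,150 = 75,658.05; Quinlan 2,198/11,635 × $770,150 = 145,491.16.
Rounded to nearest $10: Haddad $169,920; Lindqvist $272,450; Marchetti $56,200; Chaudhri $50,440; Okafor $75,660; Quinlan $145,490. Sum = $770,160.
Difference $770,150 − $770,160 = −$10 applied to Haddad: Haddad becomes $169,910.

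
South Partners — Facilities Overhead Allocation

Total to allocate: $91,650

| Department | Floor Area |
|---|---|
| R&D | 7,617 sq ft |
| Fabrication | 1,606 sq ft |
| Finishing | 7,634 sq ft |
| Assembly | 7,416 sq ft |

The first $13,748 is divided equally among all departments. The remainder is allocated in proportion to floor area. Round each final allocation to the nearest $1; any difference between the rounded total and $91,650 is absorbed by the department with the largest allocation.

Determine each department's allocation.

R&D: $27,883 · Fabrication: $8,591 · Finishing: $27,938 · Assembly: $27,238

Equal tier: $13,748 ÷ 4 = $3,437 apiece.
Remainder $77,902 by floor area (total 24,273): R&D 24,446.07 → $24,446; Fabrication 5,154.31 → $5,154; Finishing 24,500.63 → $24,501; Assembly 23,800.98 → $23,801.
Totals: R&D $3,437 + $24,446 = $27,883; Fabrication $3,437 + $5,154 = $8,591; Finishing $3,437 + $24,501 = $27,938; Assembly $3,437 + $23,801 = $27,238.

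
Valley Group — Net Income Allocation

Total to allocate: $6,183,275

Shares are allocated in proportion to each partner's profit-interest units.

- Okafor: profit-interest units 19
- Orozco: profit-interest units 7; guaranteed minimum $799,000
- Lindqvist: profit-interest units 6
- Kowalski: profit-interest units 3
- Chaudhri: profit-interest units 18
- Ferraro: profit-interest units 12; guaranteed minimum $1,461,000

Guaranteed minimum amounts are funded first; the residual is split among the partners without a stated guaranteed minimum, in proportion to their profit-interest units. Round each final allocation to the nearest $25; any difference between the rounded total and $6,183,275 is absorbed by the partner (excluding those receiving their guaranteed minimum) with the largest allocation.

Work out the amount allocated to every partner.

Okafor: $1,620,475; Orozco: $799,000; Lindqvist: $511,725; Kowalski: $255,875; Chaudhri: $1,535,200; Ferraro: $1,461,000

Minimums first: Orozco $799,000; Ferraro $1,461,000. Remaining pool $3,923,275.
Remaining pool split over remaining profit-interest units 46: Okafor 1,620,483.15 → $1,620,475; Lindqvist 511,731.52 → $511,725; Kowalski 255,865.76 → $255,875; Chaudhri 1,535,194.57 → $1,535,200.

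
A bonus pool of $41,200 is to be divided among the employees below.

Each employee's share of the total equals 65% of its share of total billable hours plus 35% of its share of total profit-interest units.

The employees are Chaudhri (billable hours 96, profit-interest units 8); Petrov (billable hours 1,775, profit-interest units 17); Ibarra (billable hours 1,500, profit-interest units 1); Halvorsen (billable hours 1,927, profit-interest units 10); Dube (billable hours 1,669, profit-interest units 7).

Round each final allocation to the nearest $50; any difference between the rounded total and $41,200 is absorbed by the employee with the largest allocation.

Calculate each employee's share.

Billable hours total 6,967; profit-interest units total 43.
Combined weights (65% billable hours + 35% profit-interest units): Chaudhri 0.0741; Petrov 0.3040; Ibarra 0.1481; Halvorsen 0.2612; Dube 0.2127.
Proportional shares: Chaudhri 3,051.80; Petrov 12,523.74; Ibarra 6,101.10; Halvorsen 10,760.56; Dube 8,762.80.
After rounding ($50): Chaudhri $3,050; Petrov $12,500; Ibarra $6,100; Halvorsen $10,750; Dube $8,750. Sum = $41,150.
Difference $41,200 − $41,150 = +$50 applied to largest allocation (Petrov): Petrov becomes $12,550.

Chaudhri: $3,050 · Petrov: $12,550 · Ibarra: $6,100 · Halvorsen: $10,750 · Dube: $8,750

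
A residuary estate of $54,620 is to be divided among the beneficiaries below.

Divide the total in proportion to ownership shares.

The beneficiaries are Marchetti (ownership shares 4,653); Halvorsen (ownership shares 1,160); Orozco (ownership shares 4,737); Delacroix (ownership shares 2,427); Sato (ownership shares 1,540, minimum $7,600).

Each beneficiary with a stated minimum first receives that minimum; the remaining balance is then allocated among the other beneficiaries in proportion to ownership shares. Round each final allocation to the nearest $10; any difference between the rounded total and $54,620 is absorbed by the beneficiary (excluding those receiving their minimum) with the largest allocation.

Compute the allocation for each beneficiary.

Marchetti: $16,860 | Halvorsen: $4,200 | Orozco: $17,170 | Delacroix: $8,790 | Sato: $7,600

Fund the minimums — Sato $7,600. Residual $47,020.
Residual split over remaining ownership shares 12,977: Marchetti 16,859.37 → $16,860; Halvorsen 4,203.07 → $4,200; Orozco 17,163.73 → $17,160; Delacroix 8,793.83 → $8,790.
Rounding difference +$10 applied to Orozco → $17,170.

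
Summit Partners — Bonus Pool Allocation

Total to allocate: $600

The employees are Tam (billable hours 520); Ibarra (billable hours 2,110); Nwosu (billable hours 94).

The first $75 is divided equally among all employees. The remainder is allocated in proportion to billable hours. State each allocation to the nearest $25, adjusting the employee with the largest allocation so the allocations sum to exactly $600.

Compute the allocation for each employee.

First tranche $75 split equally: $25 each.
Remainder $525 by billable hours (total 2,724): Tam 100.22 → $100; Ibarra 406.66 → $400; Nwosu 18.12 → $25.
Totals: Tam $25 + $100 = $125; Ibarra $25 + $400 = $425; Nwosu $25 + $25 = $50.

Tam: $125 | Ibarra: $425 | Nwosu: $50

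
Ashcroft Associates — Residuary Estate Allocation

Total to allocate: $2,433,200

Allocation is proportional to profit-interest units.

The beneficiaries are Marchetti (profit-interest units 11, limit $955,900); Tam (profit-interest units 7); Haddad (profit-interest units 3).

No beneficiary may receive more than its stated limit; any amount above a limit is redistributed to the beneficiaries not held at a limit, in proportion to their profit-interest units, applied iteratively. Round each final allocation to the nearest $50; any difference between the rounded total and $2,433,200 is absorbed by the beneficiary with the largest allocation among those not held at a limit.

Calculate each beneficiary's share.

Total profit-interest units = 21.
Pro-rata shares before constraints: Marchetti 1,274,533.33; Tam 811,066.67; Haddad 347,600.00.
Held at cap: Marchetti ($955,900); residual $1,477,300 reallocated over remaining profit-interest units 10.
Redistributed shares: Tam 1,034,110.00 → $1,034,100; Haddad 443,190.00 → $443,200.

Marchetti: $955,900 · Tam: $1,034,100 · Haddad: $443,200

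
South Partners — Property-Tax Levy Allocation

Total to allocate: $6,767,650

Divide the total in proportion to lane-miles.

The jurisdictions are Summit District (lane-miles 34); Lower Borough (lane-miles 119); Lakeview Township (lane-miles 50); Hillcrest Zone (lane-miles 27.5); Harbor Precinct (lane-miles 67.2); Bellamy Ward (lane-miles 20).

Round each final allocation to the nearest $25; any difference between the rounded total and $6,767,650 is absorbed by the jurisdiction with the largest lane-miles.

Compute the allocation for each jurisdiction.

Sum of lane-miles: 317.7.
Pro-rata amounts: Summit District 34/317.7 × $6,767,650 = 724,268.49; Lower Borough 119/317.7 × $6,767,650 = 2,534,939.72; Lakeview Township 50/317.7 × $6,767,650 = 1,065,100.72; Hillcrest Zone 27.5/317.7 × $6,767,650 = 585,805.40; Harbor Precinct 67.2/317.7 × $6,767,650 = 1,431,495.37; Bellamy Ward 20/317.7 × $6,767,650 = 426,040.29.
After rounding ($25): Summit District $724,275; Lower Borough $2,534,950; Lakeview Township $1,065,100; Hillcrest Zone $585,800; Harbor Precinct $1,431,500; Bellamy Ward $426,050. Sum = $6,767,675.
Difference $6,767,650 − $6,767,675 = −$25 applied to largest lane-miles (Lower Borough): Lower Borough becomes $2,534,925.

Summit District: $724,275 | Lower Borough: $2,534,925 | Lakeview Township: $1,065,100 | Hillcrest Zone: $585,800 | Harbor Precinct: $1,431,500 | Bellamy Ward: $426,050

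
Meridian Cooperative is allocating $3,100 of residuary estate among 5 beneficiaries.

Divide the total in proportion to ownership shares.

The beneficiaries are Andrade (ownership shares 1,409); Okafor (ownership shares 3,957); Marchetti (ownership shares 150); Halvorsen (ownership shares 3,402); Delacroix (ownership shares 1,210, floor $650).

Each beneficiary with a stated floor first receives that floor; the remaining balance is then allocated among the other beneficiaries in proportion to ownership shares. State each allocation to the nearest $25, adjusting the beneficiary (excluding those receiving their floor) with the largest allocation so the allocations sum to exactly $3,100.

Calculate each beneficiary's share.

Fund the minimums — Delacroix $650. Remaining pool $2,450.
Remaining pool split over remaining ownership shares 8,918: Andrade 387.09 → $375; Okafor 1,087.09 → $1,075; Marchetti 41.21 → $50; Halvorsen 934.62 → $925.
Rounding difference +$25 applied to Okafor → $1,100.

Andrade: $375; Okafor: $1,100; Marchetti: $50; Halvorsen: $925; Delacroix: $650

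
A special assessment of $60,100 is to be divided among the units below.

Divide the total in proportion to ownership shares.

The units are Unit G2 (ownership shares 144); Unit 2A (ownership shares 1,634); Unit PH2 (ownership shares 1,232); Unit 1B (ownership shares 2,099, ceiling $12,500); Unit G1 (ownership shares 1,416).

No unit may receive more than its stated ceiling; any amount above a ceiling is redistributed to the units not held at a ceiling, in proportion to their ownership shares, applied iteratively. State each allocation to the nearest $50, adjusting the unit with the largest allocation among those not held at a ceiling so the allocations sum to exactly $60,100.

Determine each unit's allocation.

Unit G2: $1,550; Unit 2A: $17,550; Unit PH2: $13,250; Unit 1B: $12,500; Unit G1: $15,250

Combined ownership shares = 6,525.
Pro-rata shares before constraints: Unit G2 1,326.34; Unit 2A 15,050.33; Unit PH2 11,347.62; Unit 1B 19,333.32; Unit G1 13,042.39.
Capped: Unit 1B ($12,500); residual $47,600 reallocated over remaining ownership shares 4,426.
Shares after redistribution: Unit G2 1,548.67 → $1,550; Unit 2A 17,573.07 → $17,550; Unit PH2 13,249.71 → $13,250; Unit G1 15,228.56 → $15,250.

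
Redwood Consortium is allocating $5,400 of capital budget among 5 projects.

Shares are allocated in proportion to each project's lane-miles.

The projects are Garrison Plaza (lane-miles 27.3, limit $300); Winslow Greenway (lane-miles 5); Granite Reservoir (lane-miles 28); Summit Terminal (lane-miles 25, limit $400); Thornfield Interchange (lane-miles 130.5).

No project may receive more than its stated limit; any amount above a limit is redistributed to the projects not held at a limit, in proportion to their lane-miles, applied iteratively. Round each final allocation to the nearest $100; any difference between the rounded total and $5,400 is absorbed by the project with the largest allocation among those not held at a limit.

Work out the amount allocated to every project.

Garrison Plaza: $300 · Winslow Greenway: $100 · Granite Reservoir: $800 · Summit Terminal: $400 · Thornfield Interchange: $3,800

Lane-miles total: 215.8.
Proportional shares (ignoring caps): Garrison Plaza 683.13; Winslow Greenway 125.12; Granite Reservoir 700.65; Summit Terminal 625.58; Thornfield Interchange 3,265.52.
Capped: Garrison Plaza ($300), Summit Terminal ($400); balance $4,700 reallocated over remaining lane-miles 163.5.
Shares after redistribution: Winslow Greenway 143.73 → $100; Granite Reservoir 804.89 → $800; Thornfield Interchange 3,751.38 → $3,800.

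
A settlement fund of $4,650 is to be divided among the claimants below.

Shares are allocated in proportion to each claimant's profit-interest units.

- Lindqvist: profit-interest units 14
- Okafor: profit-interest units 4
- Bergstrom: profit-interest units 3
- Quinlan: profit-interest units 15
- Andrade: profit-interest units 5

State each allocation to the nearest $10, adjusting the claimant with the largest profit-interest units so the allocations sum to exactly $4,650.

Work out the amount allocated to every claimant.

Lindqvist: $1,590; Okafor: $450; Bergstrom: $340; Quinlan: $1,700; Andrade: $570

Sum of profit-interest units: 14 + 4 + 3 + 15 + 5 = 41.
Unrounded shares: Lindqvist 1,587.80; Okafor 453.66; Bergstrom 340.24; Quinlan 1,701.22; Andrade 567.07.
At nearest $10: Lindqvist $1,590; Okafor $450; Bergstrom $340; Quinlan $1,700; Andrade $570. Sum = $4,650.
No rounding difference to absorb.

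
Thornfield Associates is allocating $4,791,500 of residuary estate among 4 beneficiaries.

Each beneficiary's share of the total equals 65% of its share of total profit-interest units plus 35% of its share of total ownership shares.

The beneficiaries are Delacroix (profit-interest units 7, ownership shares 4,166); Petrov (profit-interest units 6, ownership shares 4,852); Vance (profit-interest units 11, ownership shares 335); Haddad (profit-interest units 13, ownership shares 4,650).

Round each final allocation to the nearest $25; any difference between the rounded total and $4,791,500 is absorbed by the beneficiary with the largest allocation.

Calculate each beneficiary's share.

Profit-interest units total 37; ownership shares total 14,003.
Composite weights (65% profit-interest units + 35% ownership shares): Delacroix 0.2271; Petrov 0.2267; Vance 0.2016; Haddad 0.3446.
Pro-rata amounts: Delacroix 1,088,152.81; Petrov 1,086,134.43; Vance 966,045.22; Haddad 1,651,167.54.
After rounding ($25): Delacroix $1,088,150; Petrov $1,086,125; Vance $966,050; Haddad $1,651,175. Sum = $4,791,500.
Rounded total matches; no reconciliation needed.

Delacroix: $1,088,150 · Petrov: $1,086,125 · Vance: $966,050 · Haddad: $1,651,175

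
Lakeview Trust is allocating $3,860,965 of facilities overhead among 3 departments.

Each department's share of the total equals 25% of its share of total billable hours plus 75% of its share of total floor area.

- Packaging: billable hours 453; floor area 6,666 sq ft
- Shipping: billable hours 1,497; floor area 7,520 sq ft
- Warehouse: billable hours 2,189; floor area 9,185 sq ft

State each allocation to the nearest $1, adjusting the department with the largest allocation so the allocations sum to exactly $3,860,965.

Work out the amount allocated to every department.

Totals — billable hours 4,139, floor area 23,371.
Blended shares (25% billable hours + 75% floor area): Packaging 0.2413; Shipping 0.3317; Warehouse 0.4270.
Raw shares: Packaging 931,576.11; Shipping 1,280,856.26; Warehouse 1,648,532.63.
After rounding ($1): Packaging $931,576; Shipping $1,280,856; Warehouse $1,648,533. Sum = $3,860,965.
Sum already equals the total — no adjustment.

Packaging: $931,576 | Shipping: $1,280,856 | Warehouse: $1,648,533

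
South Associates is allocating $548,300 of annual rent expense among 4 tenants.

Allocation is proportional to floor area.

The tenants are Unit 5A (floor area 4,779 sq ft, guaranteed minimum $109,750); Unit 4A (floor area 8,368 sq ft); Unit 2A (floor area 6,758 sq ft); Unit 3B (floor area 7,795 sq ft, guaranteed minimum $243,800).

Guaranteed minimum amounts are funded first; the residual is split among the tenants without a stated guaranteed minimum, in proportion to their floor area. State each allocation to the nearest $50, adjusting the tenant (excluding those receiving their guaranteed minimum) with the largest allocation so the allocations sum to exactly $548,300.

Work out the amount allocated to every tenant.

Unit 5A: $109,750; Unit 4A: $107,750; Unit 2A: $87,000; Unit 3B: $243,800

Minimums first: Unit 5A $109,750; Unit 3B $243,800. Remaining pool $194,750.
Remaining pool split over remaining floor area 15,126: Unit 4A 107,739.52 → $107,750; Unit 2A 87,010.48 → $87,000.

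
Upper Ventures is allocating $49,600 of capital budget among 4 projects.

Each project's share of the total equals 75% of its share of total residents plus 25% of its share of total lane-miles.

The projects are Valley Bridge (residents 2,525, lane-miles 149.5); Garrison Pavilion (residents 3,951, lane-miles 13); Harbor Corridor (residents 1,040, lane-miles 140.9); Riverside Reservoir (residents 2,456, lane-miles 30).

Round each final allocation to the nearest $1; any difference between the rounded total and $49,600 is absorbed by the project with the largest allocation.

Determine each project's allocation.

Valley Bridge: $14,980; Garrison Pavilion: $15,222; Harbor Corridor: $9,120; Riverside Reservoir: $10,278

Totals — residents 9,972, lane-miles 333.4.
Blended shares (75% residents + 25% lane-miles): Valley Bridge 0.3020; Garrison Pavilion 0.3069; Harbor Corridor 0.1839; Riverside Reservoir 0.2072.
Unrounded shares: Valley Bridge 14,979.66; Garrison Pavilion 15,222.49; Harbor Corridor 9,120.09; Riverside Reservoir 10,277.75.
At nearest $1: Valley Bridge $14,980; Garrison Pavilion $15,222; Harbor Corridor $9,120; Riverside Reservoir $10,278. Sum = $49,600.
Sum already equals the total — no adjustment.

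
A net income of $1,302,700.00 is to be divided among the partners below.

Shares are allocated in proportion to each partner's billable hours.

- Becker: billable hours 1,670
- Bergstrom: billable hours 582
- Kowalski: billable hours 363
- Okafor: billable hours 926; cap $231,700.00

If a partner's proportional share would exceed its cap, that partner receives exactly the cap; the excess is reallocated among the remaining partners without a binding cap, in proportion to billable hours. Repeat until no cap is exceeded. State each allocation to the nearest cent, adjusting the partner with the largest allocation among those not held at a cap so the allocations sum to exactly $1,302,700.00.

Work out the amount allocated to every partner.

Becker: $683,965.59 | Bergstrom: $238,364.05 | Kowalski: $148,670.36 | Okafor: $231,700.00

Total billable hours = 3,541.
Pro-rata shares before constraints: Becker 614,377.0121; Bergstrom 214,112.2282; Kowalski 133,544.2248; Okafor 340,666.5349.
Capped: Okafor ($231,700.00); residual $1,071,000.00 reallocated over remaining billable hours 2,615.
Redistributed shares: Becker 683,965.5832 → $683,965.58; Bergstrom 238,364.0535 → $238,364.05; Kowalski 148,670.3633 → $148,670.36.
Rounding difference +$0.01 applied to Becker → $683,965.59.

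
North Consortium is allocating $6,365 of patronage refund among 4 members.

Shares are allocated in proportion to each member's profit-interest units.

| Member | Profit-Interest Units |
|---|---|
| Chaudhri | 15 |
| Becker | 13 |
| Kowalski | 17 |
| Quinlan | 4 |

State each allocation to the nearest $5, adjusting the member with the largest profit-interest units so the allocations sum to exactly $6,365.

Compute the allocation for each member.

Chaudhri: $1,950 · Becker: $1,690 · Kowalski: $2,205 · Quinlan: $520

Combined profit-interest units = 49.
Unrounded shares: Chaudhri 15/49 × $6,365 = 1,948.47; Becker 13/49 × $6,365 = 1,688.67; Kowalski 17/49 × $6,365 = 2,208.27; Quinlan 4/49 × $6,365 = 519.59.
At nearest $5: Chaudhri $1,950; Becker $1,690; Kowalski $2,210; Quinlan $520. Sum = $6,370.
Difference $6,365 − $6,370 = −$5 applied to largest profit-interest units (Kowalski): Kowalski becomes $2,205.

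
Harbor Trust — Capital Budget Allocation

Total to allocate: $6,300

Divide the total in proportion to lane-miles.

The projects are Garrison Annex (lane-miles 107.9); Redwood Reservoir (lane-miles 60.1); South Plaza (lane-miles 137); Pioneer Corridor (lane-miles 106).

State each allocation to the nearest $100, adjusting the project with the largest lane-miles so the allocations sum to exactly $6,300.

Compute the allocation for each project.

Total lane-miles = 107.9 + 60.1 + 137 + 106 = 411.
Pro-rata amounts: Garrison Annex 1,653.94; Redwood Reservoir 921.24; South Plaza 2,100.00; Pioneer Corridor 1,624.82.
At nearest $100: Garrison Annex $1,700; Redwood Reservoir $900; South Plaza $2,100; Pioneer Corridor $1,600. Sum = $6,300.
No rounding difference to absorb.

Garrison Annex: $1,700 | Redwood Reservoir: $900 | South Plaza: $2,100 | Pioneer Corridor: $1,600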